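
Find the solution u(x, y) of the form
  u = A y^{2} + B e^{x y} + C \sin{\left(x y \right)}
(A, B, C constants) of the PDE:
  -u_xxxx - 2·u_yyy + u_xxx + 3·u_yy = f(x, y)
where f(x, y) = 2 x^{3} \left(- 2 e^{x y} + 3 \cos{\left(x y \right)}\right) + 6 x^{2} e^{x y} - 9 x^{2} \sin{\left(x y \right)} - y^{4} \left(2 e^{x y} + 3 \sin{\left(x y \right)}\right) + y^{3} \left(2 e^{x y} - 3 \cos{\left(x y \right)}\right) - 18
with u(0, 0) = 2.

Substitute the ansatz u = A y^{2} + B e^{x y} + C \sin{\left(x y \right)} into the left-hand side.
Derivatives of the ansatz:
  u_xxxx = B y^{4} e^{x y} + C y^{4} \sin{\left(x y \right)}
  u_yyy = B x^{3} e^{x y} - C x^{3} \cos{\left(x y \right)}
  u_xxx = B y^{3} e^{x y} - C y^{3} \cos{\left(x y \right)}
  u_yy = 2 A + B x^{2} e^{x y} - C x^{2} \sin{\left(x y \right)}
Term by term:
  -u_xxxx = - B y^{4} e^{x y} - C y^{4} \sin{\left(x y \right)}
  -2·u_yyy = - 2 B x^{3} e^{x y} + 2 C x^{3} \cos{\left(x y \right)}
  u_xxx = B y^{3} e^{x y} - C y^{3} \cos{\left(x y \right)}
  3·u_yy = 6 A + 3 B x^{2} e^{x y} - 3 C x^{2} \sin{\left(x y \right)}
So the left-hand side equals
  6 A - 2 B x^{3} e^{x y} + 3 B x^{2} e^{x y} - B y^{4} e^{x y} + B y^{3} e^{x y} + 2 C x^{3} \cos{\left(x y \right)} - 3 C x^{2} \sin{\left(x y \right)} - C y^{4} \sin{\left(x y \right)} - C y^{3} \cos{\left(x y \right)}
This must equal f(x, y) identically; expanded, f = - 4 x^{3} e^{x y} + 6 x^{3} \cos{\left(x y \right)} + 6 x^{2} e^{x y} - 9 x^{2} \sin{\left(x y \right)} - 2 y^{4} e^{x y} - 3 y^{4} \sin{\left(x y \right)} + 2 y^{3} e^{x y} - 3 y^{3} \cos{\left(x y \right)} - 18.
Matching coefficients of the independent functions:
  [constant term]:  6 A = -18
  [x^{2} e^{x y}]:  3 B = 6
  [x^{2} \sin{\left(x y \right)}]:  - 3 C = -9
  [x^{3} e^{x y}]:  - 2 B = -4
  [x^{3} \cos{\left(x y \right)}]:  2 C = 6
  [y^{3} e^{x y}]:  B = 2
  [y^{3} \cos{\left(x y \right)}, y^{4} \sin{\left(x y \right)}]:  - C = -3
  [y^{4} e^{x y}]:  - B = -2
Solving: A = -3, B = 2, C = 3.
Check against the point condition:
  u(0, 0) = 2  ⟹  B = 2  ✓
Hence u(x, y) = - 3 y^{2} + 2 e^{x y} + 3 \sin{\left(x y \right)}.

Answer: u(x, y) = - 3 y^{2} + 2 e^{x y} + 3 \sin{\left(x y \right)}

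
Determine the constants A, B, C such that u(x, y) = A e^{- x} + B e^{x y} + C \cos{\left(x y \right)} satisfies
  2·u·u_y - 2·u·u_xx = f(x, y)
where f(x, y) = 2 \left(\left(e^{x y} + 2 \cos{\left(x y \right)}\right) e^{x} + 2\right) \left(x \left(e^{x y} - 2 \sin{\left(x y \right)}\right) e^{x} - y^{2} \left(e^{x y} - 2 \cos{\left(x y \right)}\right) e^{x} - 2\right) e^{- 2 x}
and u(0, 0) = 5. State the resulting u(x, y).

Substitute the ansatz u = A e^{- x} + B e^{x y} + C \cos{\left(x y \right)} into the left-hand side.
Derivatives of the ansatz:
  u_y = B x e^{x y} - C x \sin{\left(x y \right)}
  u_xx = A e^{- x} + B y^{2} e^{x y} - C y^{2} \cos{\left(x y \right)}
Term by term:
  2·u·u_y = 2 A B x e^{- x} e^{x y} - 2 A C x e^{- x} \sin{\left(x y \right)} + 2 B^{2} x e^{2 x y} - 2 B C x e^{x y} \sin{\left(x y \right)} + 2 B C x e^{x y} \cos{\left(x y \right)} - 2 C^{2} x \sin{\left(x y \right)} \cos{\left(x y \right)}
  -2·u·u_xx = - 2 A^{2} e^{- 2 x} - 2 A B y^{2} e^{- x} e^{x y} - 2 A B e^{- x} e^{x y} + 2 A C y^{2} e^{- x} \cos{\left(x y \right)} - 2 A C e^{- x} \cos{\left(x y \right)} - 2 B^{2} y^{2} e^{2 x y} + 2 C^{2} y^{2} \cos^{2}{\left(x y \right)}
So the left-hand side equals
  - 2 A^{2} e^{- 2 x} + 2 A B x e^{- x} e^{x y} - 2 A B y^{2} e^{- x} e^{x y} - 2 A B e^{- x} e^{x y} - 2 A C x e^{- x} \sin{\left(x y \right)} + 2 A C y^{2} e^{- x} \cos{\left(x y \right)} - 2 A C e^{- x} \cos{\left(x y \right)} + 2 B^{2} x e^{2 x y} - 2 B^{2} y^{2} e^{2 x y} - 2 B C x e^{x y} \sin{\left(x y \right)} + 2 B C x e^{x y} \cos{\left(x y \right)} - 2 C^{2} x \sin{\left(x y \right)} \cos{\left(x y \right)} + 2 C^{2} y^{2} \cos^{2}{\left(x y \right)}
This must equal f(x, y) identically; expanded, f = 2 x e^{2 x y} - 4 x e^{x y} \sin{\left(x y \right)} + 4 x e^{x y} \cos{\left(x y \right)} - 8 x \sin{\left(x y \right)} \cos{\left(x y \right)} + 4 x e^{- x} e^{x y} - 8 x e^{- x} \sin{\left(x y \right)} - 2 y^{2} e^{2 x y} + 8 y^{2} \cos^{2}{\left(x y \right)} - 4 y^{2} e^{- x} e^{x y} + 8 y^{2} e^{- x} \cos{\left(x y \right)} - 4 e^{- x} e^{x y} - 8 e^{- x} \cos{\left(x y \right)} - 8 e^{- 2 x}.
Matching coefficients of the independent functions:
  [x e^{2 x y}]:  2 B^{2} = 2
  [y^{2} e^{2 x y}]:  - 2 B^{2} = -2
  [y^{2} \cos^{2}{\left(x y \right)}]:  2 C^{2} = 8
  [e^{- x} e^{x y}, y^{2} e^{- x} e^{x y}]:  - 2 A B = -4
  [e^{- x} \cos{\left(x y \right)}, x e^{- x} \sin{\left(x y \right)}]:  - 2 A C = -8
  [x e^{- x} e^{x y}]:  2 A B = 4
  [x e^{x y} \sin{\left(x y \right)}]:  - 2 B C = -4
  [x e^{x y} \cos{\left(x y \right)}]:  2 B C = 4
  [x \sin{\left(x y \right)} \cos{\left(x y \right)}]:  - 2 C^{2} = -8
  [y^{2} e^{- x} \cos{\left(x y \right)}]:  2 A C = 8
  [e^{- 2 x}]:  - 2 A^{2} = -8
These equations allow (A, B, C) = (-2, -1, -2) or (2, 1, 2).
Impose the point condition(s):
  u(0, 0) = 5  ⟹  A + B + C = 5
Only A = 2, B = 1, C = 2 satisfies everything.
Hence u(x, y) = e^{x y} + 2 \cos{\left(x y \right)} + 2 e^{- x}.

Answer: u(x, y) = e^{x y} + 2 \cos{\left(x y \right)} + 2 e^{- x}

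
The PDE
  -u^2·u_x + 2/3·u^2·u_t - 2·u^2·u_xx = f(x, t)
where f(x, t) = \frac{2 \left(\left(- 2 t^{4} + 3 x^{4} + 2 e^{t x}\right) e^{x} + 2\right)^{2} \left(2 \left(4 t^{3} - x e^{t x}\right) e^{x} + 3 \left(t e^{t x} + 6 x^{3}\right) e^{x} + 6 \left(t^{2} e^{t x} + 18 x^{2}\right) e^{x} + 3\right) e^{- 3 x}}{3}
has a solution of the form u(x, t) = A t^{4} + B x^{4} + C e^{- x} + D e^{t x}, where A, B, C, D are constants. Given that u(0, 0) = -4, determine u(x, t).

Substitute the ansatz u = A t^{4} + B x^{4} + C e^{- x} + D e^{t x} into the left-hand side.
Derivatives of the ansatz:
  u_x = 4 B x^{3} - C e^{- x} + D t e^{t x}
  u_t = 4 A t^{3} + D x e^{t x}
  u_xx = 12 B x^{2} + C e^{- x} + D t^{2} e^{t x}
Term by term:
  -u^2·u_x = - 4 A^{2} B t^{8} x^{3} + A^{2} C t^{8} e^{- x} - A^{2} D t^{9} e^{t x} - 8 A B^{2} t^{4} x^{7} + 2 A B C t^{4} x^{4} e^{- x} - 8 A B C t^{4} x^{3} e^{- x} - 2 A B D t^{5} x^{4} e^{t x} - 8 A B D t^{4} x^{3} e^{t x} + 2 A C^{2} t^{4} e^{- 2 x} - 2 A C D t^{5} e^{- x} e^{t x} + 2 A C D t^{4} e^{- x} e^{t x} - 2 A D^{2} t^{5} e^{2 t x} - 4 B^{3} x^{11} + B^{2} C x^{8} e^{- x} - 8 B^{2} C x^{7} e^{- x} - B^{2} D t x^{8} e^{t x} - 8 B^{2} D x^{7} e^{t x} + 2 B C^{2} x^{4} e^{- 2 x} - 4 B C^{2} x^{3} e^{- 2 x} - 2 B C D t x^{4} e^{- x} e^{t x} + 2 B C D x^{4} e^{- x} e^{t x} - 8 B C D x^{3} e^{- x} e^{t x} - 2 B D^{2} t x^{4} e^{2 t x} - 4 B D^{2} x^{3} e^{2 t x} + C^{3} e^{- 3 x} - C^{2} D t e^{- 2 x} e^{t x} + 2 C^{2} D e^{- 2 x} e^{t x} - 2 C D^{2} t e^{- x} e^{2 t x} + C D^{2} e^{- x} e^{2 t x} - D^{3} t e^{3 t x}
  2/3·u^2·u_t = \frac{8 A^{3} t^{11}}{3} + \frac{16 A^{2} B t^{7} x^{4}}{3} + \frac{16 A^{2} C t^{7} e^{- x}}{3} + \frac{2 A^{2} D t^{8} x e^{t x}}{3} + \frac{16 A^{2} D t^{7} e^{t x}}{3} + \frac{8 A B^{2} t^{3} x^{8}}{3} + \frac{16 A B C t^{3} x^{4} e^{- x}}{3} + \frac{4 A B D t^{4} x^{5} e^{t x}}{3} + \frac{16 A B D t^{3} x^{4} e^{t x}}{3} + \frac{8 A C^{2} t^{3} e^{- 2 x}}{3} + \frac{4 A C D t^{4} x e^{- x} e^{t x}}{3} + \frac{16 A C D t^{3} e^{- x} e^{t x}}{3} + \frac{4 A D^{2} t^{4} x e^{2 t x}}{3} + \frac{8 A D^{2} t^{3} e^{2 t x}}{3} + \frac{2 B^{2} D x^{9} e^{t x}}{3} + \frac{4 B C D x^{5} e^{- x} e^{t x}}{3} + \frac{4 B D^{2} x^{5} e^{2 t x}}{3} + \frac{2 C^{2} D x e^{- 2 x} e^{t x}}{3} + \frac{4 C D^{2} x e^{- x} e^{2 t x}}{3} + \frac{2 D^{3} x e^{3 t x}}{3}
  -2·u^2·u_xx = - 24 A^{2} B t^{8} x^{2} - 2 A^{2} C t^{8} e^{- x} - 2 A^{2} D t^{10} e^{t x} - 48 A B^{2} t^{4} x^{6} - 4 A B C t^{4} x^{4} e^{- x} - 48 A B C t^{4} x^{2} e^{- x} - 4 A B D t^{6} x^{4} e^{t x} - 48 A B D t^{4} x^{2} e^{t x} - 4 A C^{2} t^{4} e^{- 2 x} - 4 A C D t^{6} e^{- x} e^{t x} - 4 A C D t^{4} e^{- x} e^{t x} - 4 A D^{2} t^{6} e^{2 t x} - 24 B^{3} x^{10} - 2 B^{2} C x^{8} e^{- x} - 48 B^{2} C x^{6} e^{- x} - 2 B^{2} D t^{2} x^{8} e^{t x} - 48 B^{2} D x^{6} e^{t x} - 4 B C^{2} x^{4} e^{- 2 x} - 24 B C^{2} x^{2} e^{- 2 x} - 4 B C D t^{2} x^{4} e^{- x} e^{t x} - 4 B C D x^{4} e^{- x} e^{t x} - 48 B C D x^{2} e^{- x} e^{t x} - 4 B D^{2} t^{2} x^{4} e^{2 t x} - 24 B D^{2} x^{2} e^{2 t x} - 2 C^{3} e^{- 3 x} - 2 C^{2} D t^{2} e^{- 2 x} e^{t x} - 4 C^{2} D e^{- 2 x} e^{t x} - 4 C D^{2} t^{2} e^{- x} e^{2 t x} - 2 C D^{2} e^{- x} e^{2 t x} - 2 D^{3} t^{2} e^{3 t x}
Sum these and collect like terms in the independent variables.
This must equal f(x, t) identically; expanded, f = \frac{64 t^{11}}{3} + 16 t^{10} e^{t x} + 8 t^{9} e^{t x} + 48 t^{8} x^{3} + 288 t^{8} x^{2} - \frac{16 t^{8} x e^{t x}}{3} + 8 t^{8} e^{- x} - 64 t^{7} x^{4} - \frac{128 t^{7} e^{t x}}{3} - \frac{128 t^{7} e^{- x}}{3} - 48 t^{6} x^{4} e^{t x} - 32 t^{6} e^{2 t x} - 32 t^{6} e^{- x} e^{t x} - 24 t^{5} x^{4} e^{t x} - 16 t^{5} e^{2 t x} - 16 t^{5} e^{- x} e^{t x} - 144 t^{4} x^{7} - 864 t^{4} x^{6} + 16 t^{4} x^{5} e^{t x} - 24 t^{4} x^{4} e^{- x} - 96 t^{4} x^{3} e^{t x} - 96 t^{4} x^{3} e^{- x} - 576 t^{4} x^{2} e^{t x} - 576 t^{4} x^{2} e^{- x} + \frac{32 t^{4} x e^{2 t x}}{3} + \frac{32 t^{4} x e^{- x} e^{t x}}{3} - 16 t^{4} e^{- x} e^{t x} - 16 t^{4} e^{- 2 x} + 48 t^{3} x^{8} + 64 t^{3} x^{4} e^{t x} + 64 t^{3} x^{4} e^{- x} + \frac{64 t^{3} e^{2 t x}}{3} + \frac{128 t^{3} e^{- x} e^{t x}}{3} + \frac{64 t^{3} e^{- 2 x}}{3} + 36 t^{2} x^{8} e^{t x} + 48 t^{2} x^{4} e^{2 t x} + 48 t^{2} x^{4} e^{- x} e^{t x} + 16 t^{2} e^{3 t x} + 32 t^{2} e^{- x} e^{2 t x} + 16 t^{2} e^{- 2 x} e^{t x} + 18 t x^{8} e^{t x} + 24 t x^{4} e^{2 t x} + 24 t x^{4} e^{- x} e^{t x} + 8 t e^{3 t x} + 16 t e^{- x} e^{2 t x} + 8 t e^{- 2 x} e^{t x} + 108 x^{11} + 648 x^{10} - 12 x^{9} e^{t x} + 18 x^{8} e^{- x} + 144 x^{7} e^{t x} + 144 x^{7} e^{- x} + 864 x^{6} e^{t x} + 864 x^{6} e^{- x} - 16 x^{5} e^{2 t x} - 16 x^{5} e^{- x} e^{t x} + 24 x^{4} e^{- x} e^{t x} + 24 x^{4} e^{- 2 x} + 48 x^{3} e^{2 t x} + 96 x^{3} e^{- x} e^{t x} + 48 x^{3} e^{- 2 x} + 288 x^{2} e^{2 t x} + 576 x^{2} e^{- x} e^{t x} + 288 x^{2} e^{- 2 x} - \frac{16 x e^{3 t x}}{3} - \frac{32 x e^{- x} e^{2 t x}}{3} - \frac{16 x e^{- 2 x} e^{t x}}{3} + 8 e^{- x} e^{2 t x} + 16 e^{- 2 x} e^{t x} + 8 e^{- 3 x}.
Matching coefficients of the independent functions:
(each divided by its leading coefficient; functions giving the same equation are listed together)
  [t^{11}]:  A^{3} - 8 = 0
  [x^{10}, x^{11}]:  B^{3} + 27 = 0
  [t e^{3 t x}, t^{2} e^{3 t x}, x e^{3 t x}]:  D^{3} + 8 = 0
  [t^{3} x^{8}, t^{4} x^{6}, t^{4} x^{7}]:  A B^{2} - 18 = 0
  [t^{3} e^{- 2 x}, t^{4} e^{- 2 x}]:  A C^{2} - 8 = 0
  [t^{3} e^{2 t x}, t^{5} e^{2 t x}, t^{6} e^{2 t x}, …]:  A D^{2} - 8 = 0
  [t^{7} x^{4}, t^{8} x^{2}, t^{8} x^{3}]:  A^{2} B + 12 = 0
  [t^{7} e^{- x}, t^{8} e^{- x}]:  A^{2} C + 8 = 0
  [t^{7} e^{t x}, t^{9} e^{t x}, t^{10} e^{t x}, …]:  A^{2} D + 8 = 0
  [x^{2} e^{- 2 x}, x^{3} e^{- 2 x}, x^{4} e^{- 2 x}]:  B C^{2} + 12 = 0
  [x^{2} e^{2 t x}, x^{3} e^{2 t x}, x^{5} e^{2 t x}, …]:  B D^{2} + 12 = 0
  [x^{6} e^{- x}, x^{7} e^{- x}, x^{8} e^{- x}]:  B^{2} C + 18 = 0
  [x^{6} e^{t x}, x^{7} e^{t x}, x^{9} e^{t x}, …]:  B^{2} D + 18 = 0
  [e^{- 2 x} e^{t x}, t e^{- 2 x} e^{t x}, t^{2} e^{- 2 x} e^{t x}, …]:  C^{2} D + 8 = 0
  [e^{- x} e^{2 t x}, t e^{- x} e^{2 t x}, t^{2} e^{- x} e^{2 t x}, …]:  C D^{2} + 8 = 0
  [t^{3} x^{4} e^{- x}, t^{4} x^{2} e^{- x}, t^{4} x^{3} e^{- x}, …]:  A B C - 12 = 0
  [t^{3} x^{4} e^{t x}, t^{4} x^{2} e^{t x}, t^{4} x^{3} e^{t x}, …]:  A B D - 12 = 0
  [t^{3} e^{- x} e^{t x}, t^{4} e^{- x} e^{t x}, t^{5} e^{- x} e^{t x}, …]:  A C D - 8 = 0
  [x^{2} e^{- x} e^{t x}, x^{3} e^{- x} e^{t x}, x^{4} e^{- x} e^{t x}, …]:  B C D + 12 = 0
  [e^{- 3 x}]:  C^{3} + 8 = 0
Solving: A = 2, B = -3, C = -2, D = -2.
Check against the point condition:
  u(0, 0) = -4  ⟹  C + D = -4  ✓
Hence u(x, t) = 2 t^{4} - 3 x^{4} - 2 e^{t x} - 2 e^{- x}.

Answer: u(x, t) = 2 t^{4} - 3 x^{4} - 2 e^{t x} - 2 e^{- x}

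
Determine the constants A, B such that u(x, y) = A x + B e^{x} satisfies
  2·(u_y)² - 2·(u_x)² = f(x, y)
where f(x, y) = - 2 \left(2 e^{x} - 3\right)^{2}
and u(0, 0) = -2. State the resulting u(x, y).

Answer: u(x, y) = 3 x - 2 e^{x}

Derivation:
Substitute the ansatz u = A x + B e^{x} into the left-hand side.
Derivatives of the ansatz:
  u_y = 0
  u_x = A + B e^{x}
Term by term:
  2·(u_y)² = 0
  -2·(u_x)² = - 2 A^{2} - 4 A B e^{x} - 2 B^{2} e^{2 x}
So the left-hand side equals
  - 2 A^{2} - 4 A B e^{x} - 2 B^{2} e^{2 x}
This must equal f(x, y) identically; expanded, f = - 8 e^{2 x} + 24 e^{x} - 18.
Matching coefficients of the independent functions:
  [constant term]:  - 2 A^{2} = -18
  [e^{x}]:  - 4 A B = 24
  [e^{2 x}]:  - 2 B^{2} = -8
These equations allow (A, B) = (-3, 2) or (3, -2).
Impose the point condition(s):
  u(0, 0) = -2  ⟹  B = -2
Only A = 3, B = -2 satisfies everything.
Hence u(x, y) = 3 x - 2 e^{x}.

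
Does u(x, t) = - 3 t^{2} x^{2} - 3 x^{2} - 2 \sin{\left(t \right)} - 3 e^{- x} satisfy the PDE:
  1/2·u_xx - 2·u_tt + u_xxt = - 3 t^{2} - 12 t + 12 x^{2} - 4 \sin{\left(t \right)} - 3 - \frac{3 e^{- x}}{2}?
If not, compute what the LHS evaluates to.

Evaluate each term of the left-hand side for u = - 3 t^{2} x^{2} - 3 x^{2} - 2 \sin{\left(t \right)} - 3 e^{- x}.
Derivatives:
  u_xx = - 6 t^{2} - 6 - 3 e^{- x}
  u_tt = - 6 x^{2} + 2 \sin{\left(t \right)}
  u_xxt = - 12 t
Terms:
  1/2·u_xx = - 3 t^{2} - 3 - \frac{3 e^{- x}}{2}
  -2·u_tt = 12 x^{2} - 4 \sin{\left(t \right)}
  u_xxt = - 12 t
Sum: LHS = - 3 t^{2} - 12 t + 12 x^{2} - 4 \sin{\left(t \right)} - 3 - \frac{3 e^{- x}}{2}
This is exactly the given right-hand side, so u is a solution.

Answer: Yes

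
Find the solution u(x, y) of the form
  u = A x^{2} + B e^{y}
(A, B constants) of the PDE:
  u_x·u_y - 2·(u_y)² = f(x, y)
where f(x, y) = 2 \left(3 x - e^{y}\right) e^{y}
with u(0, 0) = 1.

Substitute the ansatz u = A x^{2} + B e^{y} into the left-hand side.
Derivatives of the ansatz:
  u_x = 2 A x
  u_y = B e^{y}
Term by term:
  u_x·u_y = 2 A B x e^{y}
  -2·(u_y)² = - 2 B^{2} e^{2 y}
So the left-hand side equals
  2 A B x e^{y} - 2 B^{2} e^{2 y}
This must equal f(x, y) = 2 \left(3 x - e^{y}\right) e^{y} identically.
Matching coefficients of the independent functions:
  [x e^{y}]:  2 A B = 6
  [e^{2 y}]:  - 2 B^{2} = -2
These equations allow (A, B) = (-3, -1) or (3, 1).
Impose the point condition(s):
  u(0, 0) = 1  ⟹  B = 1
Only A = 3, B = 1 satisfies everything.
Hence u(x, y) = 3 x^{2} + e^{y}.

Answer: u(x, y) = 3 x^{2} + e^{y}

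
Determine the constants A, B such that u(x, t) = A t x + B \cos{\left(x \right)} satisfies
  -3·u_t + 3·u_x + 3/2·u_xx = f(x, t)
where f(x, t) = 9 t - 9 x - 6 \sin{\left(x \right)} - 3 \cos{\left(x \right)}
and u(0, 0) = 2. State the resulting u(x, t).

Answer: u(x, t) = 3 t x + 2 \cos{\left(x \right)}

Derivation:
Substitute the ansatz u = A t x + B \cos{\left(x \right)} into the left-hand side.
Derivatives of the ansatz:
  u_t = A x
  u_x = A t - B \sin{\left(x \right)}
  u_xx = - B \cos{\left(x \right)}
Term by term:
  -3·u_t = - 3 A x
  3·u_x = 3 A t - 3 B \sin{\left(x \right)}
  3/2·u_xx = - \frac{3 B \cos{\left(x \right)}}{2}
So the left-hand side equals
  3 A t - 3 A x - 3 B \sin{\left(x \right)} - \frac{3 B \cos{\left(x \right)}}{2}
This must equal f(x, t) = 9 t - 9 x - 6 \sin{\left(x \right)} - 3 \cos{\left(x \right)} identically.
Matching coefficients of the independent functions:
  [t]:  3 A = 9
  [x]:  - 3 A = -9
  [\sin{\left(x \right)}]:  - 3 B = -6
  [\cos{\left(x \right)}]:  - \frac{3 B}{2} = -3
Solving: A = 3, B = 2.
Check against the point condition:
  u(0, 0) = 2  ⟹  B = 2  ✓
Hence u(x, t) = 3 t x + 2 \cos{\left(x \right)}.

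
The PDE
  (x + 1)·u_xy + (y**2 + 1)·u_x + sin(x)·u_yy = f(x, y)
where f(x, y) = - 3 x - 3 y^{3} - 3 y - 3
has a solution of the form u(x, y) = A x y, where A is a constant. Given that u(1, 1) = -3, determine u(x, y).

Substitute the ansatz u = A x y into the left-hand side.
Derivatives of the ansatz:
  u_xy = A
  u_x = A y
  u_yy = 0
Term by term:
  (x + 1)·u_xy = A x + A
  (y**2 + 1)·u_x = A y^{3} + A y
  sin(x)·u_yy = 0
So the left-hand side equals
  A x + A y^{3} + A y + A
This must equal f(x, y) = - 3 x - 3 y^{3} - 3 y - 3 identically.
Matching coefficients of the independent functions:
  [constant term, x, y, y^{3}]:  A = -3
Solving: A = -3.
Check against the point condition:
  u(1, 1) = -3  ⟹  A = -3  ✓
Hence u(x, y) = - 3 x y.

Answer: u(x, y) = - 3 x y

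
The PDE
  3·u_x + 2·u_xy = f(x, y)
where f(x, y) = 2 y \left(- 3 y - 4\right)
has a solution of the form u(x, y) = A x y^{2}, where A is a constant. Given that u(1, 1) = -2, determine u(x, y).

Substitute the ansatz u = A x y^{2} into the left-hand side.
Derivatives of the ansatz:
  u_x = A y^{2}
  u_xy = 2 A y
Term by term:
  3·u_x = 3 A y^{2}
  2·u_xy = 4 A y
So the left-hand side equals
  3 A y^{2} + 4 A y
This must equal f(x, y) identically; expanded, f = - 6 y^{2} - 8 y.
Matching coefficients of the independent functions:
  [y]:  4 A = -8
  [y^{2}]:  3 A = -6
Solving: A = -2.
Check against the point condition:
  u(1, 1) = -2  ⟹  A = -2  ✓
Hence u(x, y) = - 2 x y^{2}.

Answer: u(x, y) = - 2 x y^{2}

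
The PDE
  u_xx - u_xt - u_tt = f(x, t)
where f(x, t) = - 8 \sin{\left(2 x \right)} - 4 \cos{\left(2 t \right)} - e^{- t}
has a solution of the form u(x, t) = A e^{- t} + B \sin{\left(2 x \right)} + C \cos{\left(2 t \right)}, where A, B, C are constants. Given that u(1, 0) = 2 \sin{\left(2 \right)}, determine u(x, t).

Substitute the ansatz u = A e^{- t} + B \sin{\left(2 x \right)} + C \cos{\left(2 t \right)} into the left-hand side.
Derivatives of the ansatz:
  u_xx = - 4 B \sin{\left(2 x \right)}
  u_xt = 0
  u_tt = A e^{- t} - 4 C \cos{\left(2 t \right)}
Term by term:
  u_xx = - 4 B \sin{\left(2 x \right)}
  -u_xt = 0
  -u_tt = - A e^{- t} + 4 C \cos{\left(2 t \right)}
So the left-hand side equals
  - A e^{- t} - 4 B \sin{\left(2 x \right)} + 4 C \cos{\left(2 t \right)}
This must equal f(x, t) = - 8 \sin{\left(2 x \right)} - 4 \cos{\left(2 t \right)} - e^{- t} identically.
Matching coefficients of the independent functions:
  [e^{- t}]:  - A = -1
  [\sin{\left(2 x \right)}]:  - 4 B = -8
  [\cos{\left(2 t \right)}]:  4 C = -4
Solving: A = 1, B = 2, C = -1.
Check against the point condition:
  u(1, 0) = 2 \sin{\left(2 \right)}  ⟹  A + B \sin{\left(2 \right)} + C = 2 \sin{\left(2 \right)}  ✓
Hence u(x, t) = 2 \sin{\left(2 x \right)} - \cos{\left(2 t \right)} + e^{- t}.

Answer: u(x, t) = 2 \sin{\left(2 x \right)} - \cos{\left(2 t \right)} + e^{- t}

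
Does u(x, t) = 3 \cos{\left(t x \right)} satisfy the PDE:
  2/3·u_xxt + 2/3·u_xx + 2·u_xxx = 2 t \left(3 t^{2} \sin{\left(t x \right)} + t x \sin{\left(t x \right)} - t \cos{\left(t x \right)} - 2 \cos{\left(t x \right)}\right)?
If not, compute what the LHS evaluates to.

Answer: Yes

Derivation:
Evaluate each term of the left-hand side for u = 3 \cos{\left(t x \right)}.
Derivatives:
  u_xxt = 3 t^{2} x \sin{\left(t x \right)} - 6 t \cos{\left(t x \right)}
  u_xx = - 3 t^{2} \cos{\left(t x \right)}
  u_xxx = 3 t^{3} \sin{\left(t x \right)}
Terms:
  2/3·u_xxt = 2 t \left(t x \sin{\left(t x \right)} - 2 \cos{\left(t x \right)}\right)
  2/3·u_xx = - 2 t^{2} \cos{\left(t x \right)}
  2·u_xxx = 6 t^{3} \sin{\left(t x \right)}
Sum: LHS = 2 t \left(3 t^{2} \sin{\left(t x \right)} + t x \sin{\left(t x \right)} - t \cos{\left(t x \right)} - 2 \cos{\left(t x \right)}\right)
This is exactly the given right-hand side, so u is a solution.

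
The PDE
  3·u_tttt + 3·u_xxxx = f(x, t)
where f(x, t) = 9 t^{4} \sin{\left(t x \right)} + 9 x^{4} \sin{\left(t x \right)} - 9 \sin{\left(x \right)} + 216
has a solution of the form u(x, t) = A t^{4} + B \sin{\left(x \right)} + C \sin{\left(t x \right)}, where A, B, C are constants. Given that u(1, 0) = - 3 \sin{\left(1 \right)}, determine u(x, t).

Substitute the ansatz u = A t^{4} + B \sin{\left(x \right)} + C \sin{\left(t x \right)} into the left-hand side.
Derivatives of the ansatz:
  u_tttt = 24 A + C x^{4} \sin{\left(t x \right)}
  u_xxxx = B \sin{\left(x \right)} + C t^{4} \sin{\left(t x \right)}
Term by term:
  3·u_tttt = 72 A + 3 C x^{4} \sin{\left(t x \right)}
  3·u_xxxx = 3 B \sin{\left(x \right)} + 3 C t^{4} \sin{\left(t x \right)}
So the left-hand side equals
  72 A + 3 B \sin{\left(x \right)} + 3 C t^{4} \sin{\left(t x \right)} + 3 C x^{4} \sin{\left(t x \right)}
This must equal f(x, t) = 9 t^{4} \sin{\left(t x \right)} + 9 x^{4} \sin{\left(t x \right)} - 9 \sin{\left(x \right)} + 216 identically.
Matching coefficients of the independent functions:
  [constant term]:  72 A = 216
  [t^{4} \sin{\left(t x \right)}, x^{4} \sin{\left(t x \right)}]:  3 C = 9
  [\sin{\left(x \right)}]:  3 B = -9
Solving: A = 3, B = -3, C = 3.
Check against the point condition:
  u(1, 0) = - 3 \sin{\left(1 \right)}  ⟹  B \sin{\left(1 \right)} = - 3 \sin{\left(1 \right)}  ✓
Hence u(x, t) = 3 t^{4} - 3 \sin{\left(x \right)} + 3 \sin{\left(t x \right)}.

Answer: u(x, t) = 3 t^{4} - 3 \sin{\left(x \right)} + 3 \sin{\left(t x \right)}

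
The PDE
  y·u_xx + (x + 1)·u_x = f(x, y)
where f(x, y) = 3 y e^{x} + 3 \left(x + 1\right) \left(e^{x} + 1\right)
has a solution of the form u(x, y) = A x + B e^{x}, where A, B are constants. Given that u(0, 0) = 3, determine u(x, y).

Answer: u(x, y) = 3 x + 3 e^{x}

Derivation:
Substitute the ansatz u = A x + B e^{x} into the left-hand side.
Derivatives of the ansatz:
  u_xx = B e^{x}
  u_x = A + B e^{x}
Term by term:
  y·u_xx = B y e^{x}
  (x + 1)·u_x = A x + A + B x e^{x} + B e^{x}
So the left-hand side equals
  A x + A + B x e^{x} + B y e^{x} + B e^{x}
This must equal f(x, y) identically; expanded, f = 3 x e^{x} + 3 x + 3 y e^{x} + 3 e^{x} + 3.
Matching coefficients of the independent functions:
  [constant term, x]:  A = 3
  [x e^{x}, y e^{x}, e^{x}]:  B = 3
Solving: A = 3, B = 3.
Check against the point condition:
  u(0, 0) = 3  ⟹  B = 3  ✓
Hence u(x, y) = 3 x + 3 e^{x}.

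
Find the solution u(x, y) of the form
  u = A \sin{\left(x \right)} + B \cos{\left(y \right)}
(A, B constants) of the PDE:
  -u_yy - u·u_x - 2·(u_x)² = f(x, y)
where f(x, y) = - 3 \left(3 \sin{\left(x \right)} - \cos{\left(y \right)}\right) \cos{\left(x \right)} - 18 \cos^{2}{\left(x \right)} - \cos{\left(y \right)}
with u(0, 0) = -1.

Substitute the ansatz u = A \sin{\left(x \right)} + B \cos{\left(y \right)} into the left-hand side.
Derivatives of the ansatz:
  u_yy = - B \cos{\left(y \right)}
  u_x = A \cos{\left(x \right)}
Term by term:
  -u_yy = B \cos{\left(y \right)}
  -u·u_x = - A^{2} \sin{\left(x \right)} \cos{\left(x \right)} - A B \cos{\left(x \right)} \cos{\left(y \right)}
  -2·(u_x)² = - 2 A^{2} \cos^{2}{\left(x \right)}
So the left-hand side equals
  - A^{2} \sin{\left(x \right)} \cos{\left(x \right)} - 2 A^{2} \cos^{2}{\left(x \right)} - A B \cos{\left(x \right)} \cos{\left(y \right)} + B \cos{\left(y \right)}
This must equal f(x, y) identically; expanded, f = - 9 \sin{\left(x \right)} \cos{\left(x \right)} - 18 \cos^{2}{\left(x \right)} + 3 \cos{\left(x \right)} \cos{\left(y \right)} - \cos{\left(y \right)}.
Matching coefficients of the independent functions:
  [\sin{\left(x \right)} \cos{\left(x \right)}]:  - A^{2} = -9
  [\cos{\left(x \right)} \cos{\left(y \right)}]:  - A B = 3
  [\cos^{2}{\left(x \right)}]:  - 2 A^{2} = -18
  [\cos{\left(y \right)}]:  B = -1
Solving: A = 3, B = -1.
Check against the point condition:
  u(0, 0) = -1  ⟹  B = -1  ✓
Hence u(x, y) = 3 \sin{\left(x \right)} - \cos{\left(y \right)}.

Answer: u(x, y) = 3 \sin{\left(x \right)} - \cos{\left(y \right)}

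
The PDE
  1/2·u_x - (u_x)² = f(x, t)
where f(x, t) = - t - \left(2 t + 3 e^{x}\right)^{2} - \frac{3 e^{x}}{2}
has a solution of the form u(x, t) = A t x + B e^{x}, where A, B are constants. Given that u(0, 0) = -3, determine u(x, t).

Substitute the ansatz u = A t x + B e^{x} into the left-hand side.
Derivatives of the ansatz:
  u_x = A t + B e^{x}
Term by term:
  1/2·u_x = \frac{A t}{2} + \frac{B e^{x}}{2}
  -(u_x)² = - A^{2} t^{2} - 2 A B t e^{x} - B^{2} e^{2 x}
So the left-hand side equals
  - A^{2} t^{2} - 2 A B t e^{x} + \frac{A t}{2} - B^{2} e^{2 x} + \frac{B e^{x}}{2}
This must equal f(x, t) identically; expanded, f = - 4 t^{2} - 12 t e^{x} - t - 9 e^{2 x} - \frac{3 e^{x}}{2}.
Matching coefficients of the independent functions:
  [t]:  \frac{A}{2} = -1
  [t^{2}]:  - A^{2} = -4
  [t e^{x}]:  - 2 A B = -12
  [e^{x}]:  \frac{B}{2} = - \frac{3}{2}
  [e^{2 x}]:  - B^{2} = -9
Solving: A = -2, B = -3.
Check against the point condition:
  u(0, 0) = -3  ⟹  B = -3  ✓
Hence u(x, t) = - 2 t x - 3 e^{x}.

Answer: u(x, t) = - 2 t x - 3 e^{x}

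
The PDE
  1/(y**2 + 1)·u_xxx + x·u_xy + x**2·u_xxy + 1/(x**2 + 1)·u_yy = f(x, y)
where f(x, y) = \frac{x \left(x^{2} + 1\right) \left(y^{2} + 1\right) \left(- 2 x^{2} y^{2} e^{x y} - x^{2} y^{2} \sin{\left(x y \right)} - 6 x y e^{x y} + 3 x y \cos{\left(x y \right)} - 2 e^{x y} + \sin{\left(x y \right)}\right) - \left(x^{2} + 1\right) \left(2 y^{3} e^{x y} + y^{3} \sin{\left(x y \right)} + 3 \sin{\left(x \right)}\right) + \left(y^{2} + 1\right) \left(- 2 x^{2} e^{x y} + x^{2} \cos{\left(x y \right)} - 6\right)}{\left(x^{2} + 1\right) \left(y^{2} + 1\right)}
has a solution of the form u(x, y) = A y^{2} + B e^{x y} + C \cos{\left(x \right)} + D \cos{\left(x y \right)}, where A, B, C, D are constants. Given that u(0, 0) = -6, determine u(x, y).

Substitute the ansatz u = A y^{2} + B e^{x y} + C \cos{\left(x \right)} + D \cos{\left(x y \right)} into the left-hand side.
Derivatives of the ansatz:
  u_xxx = B y^{3} e^{x y} + C \sin{\left(x \right)} + D y^{3} \sin{\left(x y \right)}
  u_xy = B x y e^{x y} + B e^{x y} - D x y \cos{\left(x y \right)} - D \sin{\left(x y \right)}
  u_xxy = B x y^{2} e^{x y} + 2 B y e^{x y} + D x y^{2} \sin{\left(x y \right)} - 2 D y \cos{\left(x y \right)}
  u_yy = 2 A + B x^{2} e^{x y} - D x^{2} \cos{\left(x y \right)}
Term by term:
  1/(y**2 + 1)·u_xxx = \frac{B y^{3} e^{x y}}{y^{2} + 1} + \frac{C \sin{\left(x \right)}}{y^{2} + 1} + \frac{D y^{3} \sin{\left(x y \right)}}{y^{2} + 1}
  x·u_xy = B x^{2} y e^{x y} + B x e^{x y} - D x^{2} y \cos{\left(x y \right)} - D x \sin{\left(x y \right)}
  x**2·u_xxy = B x^{3} y^{2} e^{x y} + 2 B x^{2} y e^{x y} + D x^{3} y^{2} \sin{\left(x y \right)} - 2 D x^{2} y \cos{\left(x y \right)}
  1/(x**2 + 1)·u_yy = \frac{2 A}{x^{2} + 1} + \frac{B x^{2} e^{x y}}{x^{2} + 1} - \frac{D x^{2} \cos{\left(x y \right)}}{x^{2} + 1}
So the left-hand side equals
  \frac{2 A}{x^{2} + 1} + B x^{3} y^{2} e^{x y} + 3 B x^{2} y e^{x y} + \frac{B x^{2} e^{x y}}{x^{2} + 1} + B x e^{x y} + \frac{B y^{3} e^{x y}}{y^{2} + 1} + \frac{C \sin{\left(x \right)}}{y^{2} + 1} + D x^{3} y^{2} \sin{\left(x y \right)} - 3 D x^{2} y \cos{\left(x y \right)} - \frac{D x^{2} \cos{\left(x y \right)}}{x^{2} + 1} - D x \sin{\left(x y \right)} + \frac{D y^{3} \sin{\left(x y \right)}}{y^{2} + 1}
This must equal f(x, y) identically; expanded, f = - 2 x^{3} y^{2} e^{x y} - x^{3} y^{2} \sin{\left(x y \right)} - 6 x^{2} y e^{x y} + 3 x^{2} y \cos{\left(x y \right)} - \frac{2 x^{2} e^{x y}}{x^{2} + 1} + \frac{x^{2} \cos{\left(x y \right)}}{x^{2} + 1} - 2 x e^{x y} + x \sin{\left(x y \right)} - \frac{2 y^{3} e^{x y}}{y^{2} + 1} - \frac{y^{3} \sin{\left(x y \right)}}{y^{2} + 1} - \frac{3 \sin{\left(x \right)}}{y^{2} + 1} - \frac{6}{x^{2} + 1}.
Matching coefficients of the independent functions:
  [x e^{x y}, \frac{x^{2} e^{x y}}{x^{2} + 1}, x^{3} y^{2} e^{x y}, \frac{y^{3} e^{x y}}{y^{2} + 1}]:  B = -2
  [x \sin{\left(x y \right)}, \frac{x^{2} \cos{\left(x y \right)}}{x^{2} + 1}]:  - D = 1
  [\frac{\sin{\left(x \right)}}{y^{2} + 1}]:  C = -3
  [x^{2} y e^{x y}]:  3 B = -6
  [x^{2} y \cos{\left(x y \right)}]:  - 3 D = 3
  [x^{3} y^{2} \sin{\left(x y \right)}, \frac{y^{3} \sin{\left(x y \right)}}{y^{2} + 1}]:  D = -1
  [\frac{1}{x^{2} + 1}]:  2 A = -6
Solving: A = -3, B = -2, C = -3, D = -1.
Check against the point condition:
  u(0, 0) = -6  ⟹  B + C + D = -6  ✓
Hence u(x, y) = - 3 y^{2} - 2 e^{x y} - 3 \cos{\left(x \right)} - \cos{\left(x y \right)}.

Answer: u(x, y) = - 3 y^{2} - 2 e^{x y} - 3 \cos{\left(x \right)} - \cos{\left(x y \right)}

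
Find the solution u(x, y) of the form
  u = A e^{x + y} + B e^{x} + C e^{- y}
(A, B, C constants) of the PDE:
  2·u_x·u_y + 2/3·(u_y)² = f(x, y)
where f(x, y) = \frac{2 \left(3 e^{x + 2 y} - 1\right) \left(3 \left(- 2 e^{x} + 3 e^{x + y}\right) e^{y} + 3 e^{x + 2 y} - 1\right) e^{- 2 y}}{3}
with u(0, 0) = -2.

Substitute the ansatz u = A e^{x + y} + B e^{x} + C e^{- y} into the left-hand side.
Derivatives of the ansatz:
  u_x = A e^{x} e^{y} + B e^{x}
  u_y = A e^{x} e^{y} - C e^{- y}
Term by term:
  2·u_x·u_y = 2 A^{2} e^{2 x} e^{2 y} + 2 A B e^{2 x} e^{y} - 2 A C e^{x} - 2 B C e^{x} e^{- y}
  2/3·(u_y)² = \frac{2 A^{2} e^{2 x} e^{2 y}}{3} - \frac{4 A C e^{x}}{3} + \frac{2 C^{2} e^{- 2 y}}{3}
So the left-hand side equals
  \frac{8 A^{2} e^{2 x} e^{2 y}}{3} + 2 A B e^{2 x} e^{y} - \frac{10 A C e^{x}}{3} - 2 B C e^{x} e^{- y} + \frac{2 C^{2} e^{- 2 y}}{3}
This must equal f(x, y) identically; expanded, f = 24 e^{2 x} e^{2 y} - 12 e^{2 x} e^{y} - 10 e^{x} + 4 e^{x} e^{- y} + \frac{2 e^{- 2 y}}{3}.
Matching coefficients of the independent functions:
  [e^{x} e^{- y}]:  - 2 B C = 4
  [e^{2 x} e^{y}]:  2 A B = -12
  [e^{2 x} e^{2 y}]:  \frac{8 A^{2}}{3} = 24
  [e^{x}]:  - \frac{10 A C}{3} = -10
  [e^{- 2 y}]:  \frac{2 C^{2}}{3} = \frac{2}{3}
These equations allow (A, B, C) = (-3, 2, -1) or (3, -2, 1).
Impose the point condition(s):
  u(0, 0) = -2  ⟹  A + B + C = -2
Only A = -3, B = 2, C = -1 satisfies everything.
Hence u(x, y) = 2 e^{x} - 3 e^{x + y} - e^{- y}.

Answer: u(x, y) = 2 e^{x} - 3 e^{x + y} - e^{- y}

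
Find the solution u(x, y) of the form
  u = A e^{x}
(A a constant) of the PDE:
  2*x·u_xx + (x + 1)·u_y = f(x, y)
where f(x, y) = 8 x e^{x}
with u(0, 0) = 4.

Substitute the ansatz u = A e^{x} into the left-hand side.
Derivatives of the ansatz:
  u_xx = A e^{x}
  u_y = 0
Term by term:
  2*x·u_xx = 2 A x e^{x}
  (x + 1)·u_y = 0
So the left-hand side equals
  2 A x e^{x}
This must equal f(x, y) = 8 x e^{x} identically.
Matching coefficients of the independent functions:
  [x e^{x}]:  2 A = 8
Solving: A = 4.
Check against the point condition:
  u(0, 0) = 4  ⟹  A = 4  ✓
Hence u(x, y) = 4 e^{x}.

Answer: u(x, y) = 4 e^{x}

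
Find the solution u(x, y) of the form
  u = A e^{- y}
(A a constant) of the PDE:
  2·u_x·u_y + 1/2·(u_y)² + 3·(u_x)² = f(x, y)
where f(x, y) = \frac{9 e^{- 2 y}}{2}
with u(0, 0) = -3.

Substitute the ansatz u = A e^{- y} into the left-hand side.
Derivatives of the ansatz:
  u_x = 0
  u_y = - A e^{- y}
Term by term:
  2·u_x·u_y = 0
  1/2·(u_y)² = \frac{A^{2} e^{- 2 y}}{2}
  3·(u_x)² = 0
So the left-hand side equals
  \frac{A^{2} e^{- 2 y}}{2}
This must equal f(x, y) = \frac{9 e^{- 2 y}}{2} identically.
Matching coefficients of the independent functions:
  [e^{- 2 y}]:  \frac{A^{2}}{2} = \frac{9}{2}
These equations allow (A) = (-3) or (3).
Impose the point condition(s):
  u(0, 0) = -3  ⟹  A = -3
Only A = -3 satisfies everything.
Hence u(x, y) = - 3 e^{- y}.

Answer: u(x, y) = - 3 e^{- y}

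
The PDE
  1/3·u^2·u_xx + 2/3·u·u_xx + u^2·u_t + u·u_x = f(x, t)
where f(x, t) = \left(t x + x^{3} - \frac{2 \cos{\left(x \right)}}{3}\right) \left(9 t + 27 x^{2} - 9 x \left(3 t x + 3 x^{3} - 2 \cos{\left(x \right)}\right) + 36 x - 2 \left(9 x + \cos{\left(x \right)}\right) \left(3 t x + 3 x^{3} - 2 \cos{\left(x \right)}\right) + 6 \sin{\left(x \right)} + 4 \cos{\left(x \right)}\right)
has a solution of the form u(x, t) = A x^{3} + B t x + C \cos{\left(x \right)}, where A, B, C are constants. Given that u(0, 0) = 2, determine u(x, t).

Substitute the ansatz u = A x^{3} + B t x + C \cos{\left(x \right)} into the left-hand side.
Derivatives of the ansatz:
  u_xx = 6 A x - C \cos{\left(x \right)}
  u_t = B x
  u_x = 3 A x^{2} + B t - C \sin{\left(x \right)}
Term by term:
  1/3·u^2·u_xx = 2 A^{3} x^{7} + 4 A^{2} B t x^{5} - \frac{A^{2} C x^{6} \cos{\left(x \right)}}{3} + 4 A^{2} C x^{4} \cos{\left(x \right)} + 2 A B^{2} t^{2} x^{3} - \frac{2 A B C t x^{4} \cos{\left(x \right)}}{3} + 4 A B C t x^{2} \cos{\left(x \right)} - \frac{2 A C^{2} x^{3} \cos^{2}{\left(x \right)}}{3} + 2 A C^{2} x \cos^{2}{\left(x \right)} - \frac{B^{2} C t^{2} x^{2} \cos{\left(x \right)}}{3} - \frac{2 B C^{2} t x \cos^{2}{\left(x \right)}}{3} - \frac{C^{3} \cos^{3}{\left(x \right)}}{3}
  2/3·u·u_xx = 4 A^{2} x^{4} + 4 A B t x^{2} - \frac{2 A C x^{3} \cos{\left(x \right)}}{3} + 4 A C x \cos{\left(x \right)} - \frac{2 B C t x \cos{\left(x \right)}}{3} - \frac{2 C^{2} \cos^{2}{\left(x \right)}}{3}
  u^2·u_t = A^{2} B x^{7} + 2 A B^{2} t x^{5} + 2 A B C x^{4} \cos{\left(x \right)} + B^{3} t^{2} x^{3} + 2 B^{2} C t x^{2} \cos{\left(x \right)} + B C^{2} x \cos^{2}{\left(x \right)}
  u·u_x = 3 A^{2} x^{5} + 4 A B t x^{3} - A C x^{3} \sin{\left(x \right)} + 3 A C x^{2} \cos{\left(x \right)} + B^{2} t^{2} x - B C t x \sin{\left(x \right)} + B C t \cos{\left(x \right)} - C^{2} \sin{\left(x \right)} \cos{\left(x \right)}
Sum these and collect like terms in the independent variables.
This must equal f(x, t) identically; expanded, f = - 81 t^{2} x^{3} - 6 t^{2} x^{2} \cos{\left(x \right)} + 9 t^{2} x - 162 t x^{5} - 12 t x^{4} \cos{\left(x \right)} + 36 t x^{3} + 108 t x^{2} \cos{\left(x \right)} + 36 t x^{2} + 6 t x \sin{\left(x \right)} + 8 t x \cos^{2}{\left(x \right)} + 4 t x \cos{\left(x \right)} - 6 t \cos{\left(x \right)} - 81 x^{7} - 6 x^{6} \cos{\left(x \right)} + 27 x^{5} + 108 x^{4} \cos{\left(x \right)} + 36 x^{4} + 6 x^{3} \sin{\left(x \right)} + 8 x^{3} \cos^{2}{\left(x \right)} + 4 x^{3} \cos{\left(x \right)} - 18 x^{2} \cos{\left(x \right)} - 36 x \cos^{2}{\left(x \right)} - 24 x \cos{\left(x \right)} - 4 \sin{\left(x \right)} \cos{\left(x \right)} - \frac{8 \cos^{3}{\left(x \right)}}{3} - \frac{8 \cos^{2}{\left(x \right)}}{3}.
Matching coefficients of the independent functions:
(each divided by its leading coefficient; functions giving the same equation are listed together)
  [x^{4}, x^{5}]:  A^{2} - 9 = 0
  [x^{7}]:  A^{3} + \frac{A^{2} B}{2} + \frac{81}{2} = 0
  [t x^{2}, t x^{3}]:  A B - 9 = 0
  [t x^{5}]:  A^{2} B + \frac{A B^{2}}{2} + \frac{81}{2} = 0
  [t \cos{\left(x \right)}, t x \sin{\left(x \right)}, t x \cos{\left(x \right)}]:  B C + 6 = 0
  [t^{2} x]:  B^{2} - 9 = 0
  [t^{2} x^{3}]:  A B^{2} + \frac{B^{3}}{2} + \frac{81}{2} = 0
  [x \cos{\left(x \right)}, x^{2} \cos{\left(x \right)}, x^{3} \sin{\left(x \right)}, …]:  A C + 6 = 0
  [x \cos^{2}{\left(x \right)}]:  A C^{2} + \frac{B C^{2}}{2} + 18 = 0
  [x^{3} \cos^{2}{\left(x \right)}]:  A C^{2} + 12 = 0
  [x^{4} \cos{\left(x \right)}]:  A^{2} C + \frac{A B C}{2} - 27 = 0
  [x^{6} \cos{\left(x \right)}]:  A^{2} C - 18 = 0
  [\sin{\left(x \right)} \cos{\left(x \right)}, \cos^{2}{\left(x \right)}]:  C^{2} - 4 = 0
  [t x \cos^{2}{\left(x \right)}]:  B C^{2} + 12 = 0
  [t x^{2} \cos{\left(x \right)}]:  A B C + \frac{B^{2} C}{2} - 27 = 0
  [t x^{4} \cos{\left(x \right)}]:  A B C - 18 = 0
  [t^{2} x^{2} \cos{\left(x \right)}]:  B^{2} C - 18 = 0
  [\cos^{3}{\left(x \right)}]:  C^{3} - 8 = 0
Solving: A = -3, B = -3, C = 2.
Check against the point condition:
  u(0, 0) = 2  ⟹  C = 2  ✓
Hence u(x, t) = - 3 t x - 3 x^{3} + 2 \cos{\left(x \right)}.

Answer: u(x, t) = - 3 t x - 3 x^{3} + 2 \cos{\left(x \right)}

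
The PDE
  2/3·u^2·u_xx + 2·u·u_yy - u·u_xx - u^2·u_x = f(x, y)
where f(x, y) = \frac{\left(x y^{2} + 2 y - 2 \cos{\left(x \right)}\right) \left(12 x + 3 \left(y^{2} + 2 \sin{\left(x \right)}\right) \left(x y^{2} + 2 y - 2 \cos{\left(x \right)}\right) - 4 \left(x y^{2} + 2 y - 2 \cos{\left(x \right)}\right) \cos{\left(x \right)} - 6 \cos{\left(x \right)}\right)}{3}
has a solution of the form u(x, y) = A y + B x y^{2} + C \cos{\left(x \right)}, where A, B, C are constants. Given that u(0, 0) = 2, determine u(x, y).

Answer: u(x, y) = - x y^{2} - 2 y + 2 \cos{\left(x \right)}

Derivation:
Substitute the ansatz u = A y + B x y^{2} + C \cos{\left(x \right)} into the left-hand side.
Derivatives of the ansatz:
  u_xx = - C \cos{\left(x \right)}
  u_yy = 2 B x
  u_x = B y^{2} - C \sin{\left(x \right)}
Term by term:
  2/3·u^2·u_xx = - \frac{2 A^{2} C y^{2} \cos{\left(x \right)}}{3} - \frac{4 A B C x y^{3} \cos{\left(x \right)}}{3} - \frac{4 A C^{2} y \cos^{2}{\left(x \right)}}{3} - \frac{2 B^{2} C x^{2} y^{4} \cos{\left(x \right)}}{3} - \frac{4 B C^{2} x y^{2} \cos^{2}{\left(x \right)}}{3} - \frac{2 C^{3} \cos^{3}{\left(x \right)}}{3}
  2·u·u_yy = 4 A B x y + 4 B^{2} x^{2} y^{2} + 4 B C x \cos{\left(x \right)}
  -u·u_xx = A C y \cos{\left(x \right)} + B C x y^{2} \cos{\left(x \right)} + C^{2} \cos^{2}{\left(x \right)}
  -u^2·u_x = - A^{2} B y^{4} + A^{2} C y^{2} \sin{\left(x \right)} - 2 A B^{2} x y^{5} + 2 A B C x y^{3} \sin{\left(x \right)} - 2 A B C y^{3} \cos{\left(x \right)} + 2 A C^{2} y \sin{\left(x \right)} \cos{\left(x \right)} - B^{3} x^{2} y^{6} + B^{2} C x^{2} y^{4} \sin{\left(x \right)} - 2 B^{2} C x y^{4} \cos{\left(x \right)} + 2 B C^{2} x y^{2} \sin{\left(x \right)} \cos{\left(x \right)} - B C^{2} y^{2} \cos^{2}{\left(x \right)} + C^{3} \sin{\left(x \right)} \cos^{2}{\left(x \right)}
So the left-hand side equals
  - A^{2} B y^{4} + A^{2} C y^{2} \sin{\left(x \right)} - \frac{2 A^{2} C y^{2} \cos{\left(x \right)}}{3} - 2 A B^{2} x y^{5} + 2 A B C x y^{3} \sin{\left(x \right)} - \frac{4 A B C x y^{3} \cos{\left(x \right)}}{3} - 2 A B C y^{3} \cos{\left(x \right)} + 4 A B x y + 2 A C^{2} y \sin{\left(x \right)} \cos{\left(x \right)} - \frac{4 A C^{2} y \cos^{2}{\left(x \right)}}{3} + A C y \cos{\left(x \right)} - B^{3} x^{2} y^{6} + B^{2} C x^{2} y^{4} \sin{\left(x \right)} - \frac{2 B^{2} C x^{2} y^{4} \cos{\left(x \right)}}{3} - 2 B^{2} C x y^{4} \cos{\left(x \right)} + 4 B^{2} x^{2} y^{2} + 2 B C^{2} x y^{2} \sin{\left(x \right)} \cos{\left(x \right)} - \frac{4 B C^{2} x y^{2} \cos^{2}{\left(x \right)}}{3} - B C^{2} y^{2} \cos^{2}{\left(x \right)} + B C x y^{2} \cos{\left(x \right)} + 4 B C x \cos{\left(x \right)} + C^{3} \sin{\left(x \right)} \cos^{2}{\left(x \right)} - \frac{2 C^{3} \cos^{3}{\left(x \right)}}{3} + C^{2} \cos^{2}{\left(x \right)}
This must equal f(x, y) identically; expanded, f = x^{2} y^{6} + 2 x^{2} y^{4} \sin{\left(x \right)} - \frac{4 x^{2} y^{4} \cos{\left(x \right)}}{3} + 4 x^{2} y^{2} + 4 x y^{5} - 4 x y^{4} \cos{\left(x \right)} + 8 x y^{3} \sin{\left(x \right)} - \frac{16 x y^{3} \cos{\left(x \right)}}{3} - 8 x y^{2} \sin{\left(x \right)} \cos{\left(x \right)} + \frac{16 x y^{2} \cos^{2}{\left(x \right)}}{3} - 2 x y^{2} \cos{\left(x \right)} + 8 x y - 8 x \cos{\left(x \right)} + 4 y^{4} - 8 y^{3} \cos{\left(x \right)} + 8 y^{2} \sin{\left(x \right)} + 4 y^{2} \cos^{2}{\left(x \right)} - \frac{16 y^{2} \cos{\left(x \right)}}{3} - 16 y \sin{\left(x \right)} \cos{\left(x \right)} + \frac{32 y \cos^{2}{\left(x \right)}}{3} - 4 y \cos{\left(x \right)} + 8 \sin{\left(x \right)} \cos^{2}{\left(x \right)} - \frac{16 \cos^{3}{\left(x \right)}}{3} + 4 \cos^{2}{\left(x \right)}.
Matching coefficients of the independent functions:
(each divided by its leading coefficient; functions giving the same equation are listed together)
  [y^{4}]:  A^{2} B + 4 = 0
  [x y]:  A B - 2 = 0
  [x y^{5}]:  A B^{2} + 2 = 0
  [x \cos{\left(x \right)}, x y^{2} \cos{\left(x \right)}]:  B C + 2 = 0
  [x^{2} y^{2}]:  B^{2} - 1 = 0
  [x^{2} y^{6}]:  B^{3} + 1 = 0
  [y \cos{\left(x \right)}]:  A C + 4 = 0
  [y \cos^{2}{\left(x \right)}, y \sin{\left(x \right)} \cos{\left(x \right)}]:  A C^{2} + 8 = 0
  [y^{2} \sin{\left(x \right)}, y^{2} \cos{\left(x \right)}]:  A^{2} C - 8 = 0
  [y^{2} \cos^{2}{\left(x \right)}, x y^{2} \cos^{2}{\left(x \right)}, x y^{2} \sin{\left(x \right)} \cos{\left(x \right)}]:  B C^{2} + 4 = 0
  [y^{3} \cos{\left(x \right)}, x y^{3} \sin{\left(x \right)}, x y^{3} \cos{\left(x \right)}]:  A B C - 4 = 0
  [\sin{\left(x \right)} \cos^{2}{\left(x \right)}, \cos^{3}{\left(x \right)}]:  C^{3} - 8 = 0
  [x y^{4} \cos{\left(x \right)}, x^{2} y^{4} \sin{\left(x \right)}, x^{2} y^{4} \cos{\left(x \right)}]:  B^{2} C - 2 = 0
  [\cos^{2}{\left(x \right)}]:  C^{2} - 4 = 0
Solving: A = -2, B = -1, C = 2.
Check against the point condition:
  u(0, 0) = 2  ⟹  C = 2  ✓
Hence u(x, y) = - x y^{2} - 2 y + 2 \cos{\left(x \right)}.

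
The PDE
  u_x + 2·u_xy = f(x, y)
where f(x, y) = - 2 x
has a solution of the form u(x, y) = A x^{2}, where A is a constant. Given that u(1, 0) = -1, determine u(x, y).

Answer: u(x, y) = - x^{2}

Derivation:
Substitute the ansatz u = A x^{2} into the left-hand side.
Derivatives of the ansatz:
  u_x = 2 A x
  u_xy = 0
Term by term:
  u_x = 2 A x
  2·u_xy = 0
So the left-hand side equals
  2 A x
This must equal f(x, y) = - 2 x identically.
Matching coefficients of the independent functions:
  [x]:  2 A = -2
Solving: A = -1.
Check against the point condition:
  u(1, 0) = -1  ⟹  A = -1  ✓
Hence u(x, y) = - x^{2}.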